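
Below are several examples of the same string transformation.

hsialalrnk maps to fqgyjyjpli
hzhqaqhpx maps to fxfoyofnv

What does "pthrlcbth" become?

nrfpjazrf

Rule — shift every letter 2 places backward in the alphabet (wrapping around).
For "pthrlcbth" the result is "nrfpjazrf".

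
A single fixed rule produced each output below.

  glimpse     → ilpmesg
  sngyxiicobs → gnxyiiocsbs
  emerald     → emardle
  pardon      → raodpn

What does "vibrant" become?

In each case the input is transformed by: move the first character to the end, then swap each adjacent pair of characters (1↔2, 3↔4, ...).
On "vibrant": the first step gives "ibrantv", and the second then gives "biartnv".

biartnv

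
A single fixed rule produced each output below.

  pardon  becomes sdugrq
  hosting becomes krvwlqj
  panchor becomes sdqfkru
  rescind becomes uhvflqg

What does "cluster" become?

foxvwhu

Rule — shift every letter 3 places forward in the alphabet (wrapping around).
On "cluster" that produces "foxvwhu".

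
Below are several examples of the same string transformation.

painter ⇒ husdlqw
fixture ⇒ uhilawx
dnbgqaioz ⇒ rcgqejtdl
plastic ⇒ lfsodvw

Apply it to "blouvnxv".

The rule is to shift every letter 3 places forward in the alphabet (wrapping around), then move the last 2 characters to the front (rotate right by 2).
For "blouvnxv" the result is "ayeorxyq".

ayeorxyq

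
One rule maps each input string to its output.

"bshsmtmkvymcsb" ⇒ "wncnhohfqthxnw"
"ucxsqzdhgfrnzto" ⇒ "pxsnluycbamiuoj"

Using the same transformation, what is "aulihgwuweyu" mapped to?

The pattern: shift every letter 5 places backward in the alphabet (wrapping around).
Doing the same to "aulihgwuweyu": "vpgdcbrprztp".

vpgdcbrprztp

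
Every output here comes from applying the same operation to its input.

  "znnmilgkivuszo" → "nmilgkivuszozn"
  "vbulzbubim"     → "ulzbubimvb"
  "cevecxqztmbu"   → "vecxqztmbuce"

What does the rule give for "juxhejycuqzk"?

xhejycuqzkju

Rule — move the first 2 characters to the end (rotate left by 2).
So "juxhejycuqzk" becomes "xhejycuqzkju".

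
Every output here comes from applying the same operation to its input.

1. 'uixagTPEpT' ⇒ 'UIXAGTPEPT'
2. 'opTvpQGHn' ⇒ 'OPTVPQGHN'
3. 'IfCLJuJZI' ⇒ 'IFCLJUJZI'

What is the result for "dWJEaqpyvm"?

DWJEAQPYVM

The rule is to convert every letter to uppercase.
On "dWJEaqpyvm" that produces "DWJEAQPYVM".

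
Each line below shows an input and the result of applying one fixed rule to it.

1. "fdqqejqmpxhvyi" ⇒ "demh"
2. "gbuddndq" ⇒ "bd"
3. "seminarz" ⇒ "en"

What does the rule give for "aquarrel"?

Rule — delete the last character, then keep one character in every 3, starting at position 2 (positions 2nd, 5th, 8th, ...).
On "aquarrel": the first step gives "aquarre", and the second then gives "qr".
(Check on "seminarz": → "seminar" → "en" ✓)

qr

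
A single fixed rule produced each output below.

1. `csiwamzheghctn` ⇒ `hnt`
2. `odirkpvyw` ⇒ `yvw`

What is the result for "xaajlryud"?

The pattern: swap each adjacent pair of characters (1↔2, 3↔4, ...), then keep only the last 3 characters.
On "xaajlryud": the first step gives "axjarluyd", and the second then gives "uyd".

uyd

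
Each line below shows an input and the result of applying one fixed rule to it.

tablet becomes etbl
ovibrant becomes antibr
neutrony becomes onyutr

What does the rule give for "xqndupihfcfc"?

hfcfcndupi

The pattern: delete the first 2 characters, then swap the front and back halves of the string.
On "xqndupihfcfc": the first step gives "ndupihfcfc", and the second then gives "hfcfcndupi".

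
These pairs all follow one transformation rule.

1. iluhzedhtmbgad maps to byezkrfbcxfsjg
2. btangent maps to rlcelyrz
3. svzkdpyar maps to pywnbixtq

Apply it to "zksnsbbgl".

jezzqlqix

Rule — reverse the string, then shift every letter 2 places backward in the alphabet (wrapping around).
So "zksnsbbgl" becomes "jezzqlqix".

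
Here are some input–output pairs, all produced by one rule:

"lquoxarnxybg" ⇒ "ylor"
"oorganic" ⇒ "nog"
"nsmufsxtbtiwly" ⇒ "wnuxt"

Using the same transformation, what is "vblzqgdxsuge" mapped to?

The rule is to move the last 3 characters to the front (rotate right by 3), then keep one character in every 3, starting at position 1 (positions 1st, 4th, 7th, ...).
On "vblzqgdxsuge": the first step gives "ugevblzqgdxs", and the second then gives "uvzd".

uvzd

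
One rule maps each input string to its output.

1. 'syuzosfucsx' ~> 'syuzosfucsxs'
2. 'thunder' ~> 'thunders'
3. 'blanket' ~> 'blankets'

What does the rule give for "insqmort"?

insqmorts

The pattern: append "s".
So "insqmort" becomes "insqmorts".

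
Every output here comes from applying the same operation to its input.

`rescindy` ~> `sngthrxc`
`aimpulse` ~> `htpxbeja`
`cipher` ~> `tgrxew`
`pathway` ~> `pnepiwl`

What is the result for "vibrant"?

What's happening: move the last 2 characters to the front (rotate right by 2), then shift every letter 11 places backward in the alphabet (wrapping around).
Applying that to "vibrant" gives "cikxqgp".

cikxqgp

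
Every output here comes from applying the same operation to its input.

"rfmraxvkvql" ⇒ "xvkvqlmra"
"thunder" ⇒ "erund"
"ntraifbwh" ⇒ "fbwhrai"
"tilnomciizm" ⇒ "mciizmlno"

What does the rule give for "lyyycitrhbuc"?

itrhbucyyc

The transformation: delete the first 2 characters, then move the first 3 characters to the end (rotate left by 3).
"lyyycitrhbuc" → "yycitrhbuc" → "itrhbucyyc".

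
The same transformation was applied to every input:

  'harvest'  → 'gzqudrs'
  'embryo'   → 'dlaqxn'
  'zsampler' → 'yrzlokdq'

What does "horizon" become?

gnqhynm

Each output is the input with this applied: shift every letter 1 place backward in the alphabet (wrapping around).
"horizon" → "gnqhynm".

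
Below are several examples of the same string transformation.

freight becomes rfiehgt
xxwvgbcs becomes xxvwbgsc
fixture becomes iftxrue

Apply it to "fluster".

lfsuetr

The pattern: swap each adjacent pair of characters (1↔2, 3↔4, ...).
Doing the same to "fluster": "lfsuetr".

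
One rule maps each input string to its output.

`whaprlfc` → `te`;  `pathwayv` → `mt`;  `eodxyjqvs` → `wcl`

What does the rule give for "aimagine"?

Rule — shift every letter 7 places backward in the alphabet (wrapping around), then keep one character in every 3, starting at position 3 (positions 3rd, 6th, 9th, ...).
Working it through for "aimagine": intermediate "tbftzbgx", final "fb".

fb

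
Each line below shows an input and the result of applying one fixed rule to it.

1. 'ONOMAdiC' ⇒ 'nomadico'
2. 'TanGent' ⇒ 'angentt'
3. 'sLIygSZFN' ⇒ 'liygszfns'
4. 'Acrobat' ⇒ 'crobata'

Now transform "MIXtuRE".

ixturem

Looking at the pairs, the operation is to move the first character to the end, then convert every letter to lowercase.
On "MIXtuRE": the first step gives "IXtuREM", and the second then gives "ixturem".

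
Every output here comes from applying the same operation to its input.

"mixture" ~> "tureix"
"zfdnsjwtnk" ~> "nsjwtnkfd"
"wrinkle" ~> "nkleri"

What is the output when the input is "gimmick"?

mickim

Each output is the input with this applied: delete the first character, then move the first 2 characters to the end (rotate left by 2).
Applying both steps to "gimmick": "immick", then "mickim".
(Check on "zfdnsjwtnk": → "fdnsjwtnk" → "nsjwtnkfd" ✓)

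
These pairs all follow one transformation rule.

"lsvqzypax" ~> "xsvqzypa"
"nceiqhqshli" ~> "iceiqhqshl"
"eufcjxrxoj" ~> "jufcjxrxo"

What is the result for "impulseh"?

hmpulse

The transformation: delete the first character, then move the last character to the front.
Working it through for "impulseh": intermediate "mpulseh", final "hmpulse".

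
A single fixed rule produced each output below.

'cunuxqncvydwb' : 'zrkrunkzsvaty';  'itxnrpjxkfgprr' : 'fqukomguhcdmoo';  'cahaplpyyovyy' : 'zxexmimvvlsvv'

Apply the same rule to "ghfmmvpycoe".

decjjsmvzlb

Looking at the pairs, the operation is to shift every letter 3 places backward in the alphabet (wrapping around).
For "ghfmmvpycoe" the result is "decjjsmvzlb".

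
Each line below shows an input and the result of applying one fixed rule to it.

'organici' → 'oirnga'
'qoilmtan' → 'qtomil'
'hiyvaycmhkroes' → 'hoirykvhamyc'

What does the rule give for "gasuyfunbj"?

gnausfuy

Looking at the pairs, the operation is to delete the last 2 characters, then take characters alternately from the front and the back (1st, last, 2nd, 2nd-last, ...).
Starting from "gasuyfunbj": after the first operation, "gasuyfun"; after the second, "gnausfuy".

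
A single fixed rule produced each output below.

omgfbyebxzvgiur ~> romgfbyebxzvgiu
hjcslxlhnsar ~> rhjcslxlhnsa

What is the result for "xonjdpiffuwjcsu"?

The transformation: move the last character to the front.
For "xonjdpiffuwjcsu" the result is "uxonjdpiffuwjcs".

uxonjdpiffuwjcs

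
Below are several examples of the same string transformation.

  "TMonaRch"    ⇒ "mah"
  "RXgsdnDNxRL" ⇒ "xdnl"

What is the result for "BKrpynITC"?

Each output is the input with this applied: keep one character in every 3, starting at position 2 (positions 2nd, 5th, 8th, ...), then convert every letter to lowercase.
"BKrpynITC" → "KyT" → "kyt".

kyt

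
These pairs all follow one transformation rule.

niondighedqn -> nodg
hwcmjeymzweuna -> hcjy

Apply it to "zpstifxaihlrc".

zsix

Each output is the input with this applied: keep every other character starting from the first (positions 1st, 3rd, 5th, ...), then keep only the first 4 characters.
Starting from "zpstifxaihlrc": after the first operation, "zsixilc"; after the second, "zsix".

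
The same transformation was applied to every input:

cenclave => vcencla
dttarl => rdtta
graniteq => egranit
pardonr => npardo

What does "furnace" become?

What's happening: delete the last character, then move the last character to the front.
For "furnace", step one produces "furnac"; step two turns that into "cfurna".

cfurna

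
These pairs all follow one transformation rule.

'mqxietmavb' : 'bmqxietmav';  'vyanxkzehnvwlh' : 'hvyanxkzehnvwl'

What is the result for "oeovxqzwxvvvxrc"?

The pattern: move the last character to the front.
Doing the same to "oeovxqzwxvvvxrc": "coeovxqzwxvvvxr".

coeovxqzwxvvvxr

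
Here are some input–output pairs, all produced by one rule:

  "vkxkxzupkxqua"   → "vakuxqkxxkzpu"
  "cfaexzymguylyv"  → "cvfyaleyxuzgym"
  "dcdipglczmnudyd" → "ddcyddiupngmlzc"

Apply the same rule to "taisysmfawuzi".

Rule — take characters alternately from the front and the back (1st, last, 2nd, 2nd-last, ...).
For "taisysmfawuzi" the result is "tiaziuswyasfm".

tiaziuswyasfm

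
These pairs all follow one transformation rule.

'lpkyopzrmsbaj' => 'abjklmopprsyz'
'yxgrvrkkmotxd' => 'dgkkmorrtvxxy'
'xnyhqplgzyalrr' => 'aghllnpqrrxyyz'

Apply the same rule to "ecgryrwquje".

Each output is the input with this applied: sort the characters into alphabetical order.
"ecgryrwquje" → "ceegjqrruwy".

ceegjqrruwy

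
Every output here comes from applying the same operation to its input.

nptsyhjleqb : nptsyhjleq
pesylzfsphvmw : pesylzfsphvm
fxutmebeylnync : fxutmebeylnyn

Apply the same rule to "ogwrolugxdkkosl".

What's happening: delete the last character.
"ogwrolugxdkkosl" → "ogwrolugxdkkos".

ogwrolugxdkkos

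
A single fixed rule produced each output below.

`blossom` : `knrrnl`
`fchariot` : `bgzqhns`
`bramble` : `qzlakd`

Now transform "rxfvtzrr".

What's happening: shift every letter 1 place backward in the alphabet (wrapping around), then delete the first character.
Working it through for "rxfvtzrr": intermediate "qweusyqq", final "weusyqq".

weusyqq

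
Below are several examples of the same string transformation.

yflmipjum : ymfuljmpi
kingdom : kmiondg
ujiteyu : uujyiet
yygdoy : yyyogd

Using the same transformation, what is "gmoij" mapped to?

gjmio

Looking at the pairs, the operation is to take characters alternately from the front and the back (1st, last, 2nd, 2nd-last, ...).
So "gmoij" becomes "gjmio".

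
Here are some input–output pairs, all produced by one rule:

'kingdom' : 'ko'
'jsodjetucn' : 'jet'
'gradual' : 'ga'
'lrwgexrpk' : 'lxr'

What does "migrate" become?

Looking at the pairs, the operation is to swap each adjacent pair of characters (1↔2, 3↔4, ...), then keep one character in every 3, starting at position 2 (positions 2nd, 5th, 8th, ...).
Working it through for "migrate": intermediate "imrgtae", final "mt".

mt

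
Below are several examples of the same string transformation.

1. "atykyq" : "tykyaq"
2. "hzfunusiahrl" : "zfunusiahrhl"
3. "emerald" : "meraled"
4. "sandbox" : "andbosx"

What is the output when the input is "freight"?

Looking at the pairs, the operation is to swap the first and last characters, then move the first character to the end.
Working it through for "freight": intermediate "treighf", final "reighft".

reighft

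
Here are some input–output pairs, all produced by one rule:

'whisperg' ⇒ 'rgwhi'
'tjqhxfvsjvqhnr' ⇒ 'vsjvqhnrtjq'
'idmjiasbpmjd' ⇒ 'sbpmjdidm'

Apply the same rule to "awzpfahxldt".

hxldtawz

The pattern: move the first 3 characters to the end (rotate left by 3), then delete the first 3 characters.
Doing the same to "awzpfahxldt": "hxldtawz".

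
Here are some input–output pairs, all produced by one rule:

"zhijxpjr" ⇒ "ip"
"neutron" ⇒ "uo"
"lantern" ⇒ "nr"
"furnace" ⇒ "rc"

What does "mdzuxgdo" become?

Rule — keep one character in every 3, starting at position 3 (positions 3rd, 6th, 9th, ...).
Doing the same to "mdzuxgdo": "zg".

zg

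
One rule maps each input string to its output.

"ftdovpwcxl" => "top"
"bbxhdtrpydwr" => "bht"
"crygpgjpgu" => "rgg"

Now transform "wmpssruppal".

msr

Each output is the input with this applied: keep every other character starting from the second (positions 2nd, 4th, 6th, ...), then keep only the first 3 characters.
Applying both steps to "wmpssruppal": "msrpa", then "msr".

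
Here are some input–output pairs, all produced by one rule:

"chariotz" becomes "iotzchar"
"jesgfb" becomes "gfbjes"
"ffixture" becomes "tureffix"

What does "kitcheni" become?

henikitc

In each case the input is transformed by: swap the front and back halves of the string.
Doing the same to "kitcheni": "henikitc".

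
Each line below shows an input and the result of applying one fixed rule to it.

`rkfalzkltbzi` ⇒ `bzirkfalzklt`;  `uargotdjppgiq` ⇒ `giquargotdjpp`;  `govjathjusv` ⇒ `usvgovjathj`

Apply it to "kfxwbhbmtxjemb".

Rule — move the last 3 characters to the front (rotate right by 3).
So "kfxwbhbmtxjemb" becomes "embkfxwbhbmtxj".

embkfxwbhbmtxj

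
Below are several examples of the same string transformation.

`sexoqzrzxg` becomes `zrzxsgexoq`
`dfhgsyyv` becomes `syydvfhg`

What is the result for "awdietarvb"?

tarvabwdie

In each case the input is transformed by: swap the first and last characters, then swap the front and back halves of the string.
For "awdietarvb", step one produces "bwdietarva"; step two turns that into "tarvabwdie".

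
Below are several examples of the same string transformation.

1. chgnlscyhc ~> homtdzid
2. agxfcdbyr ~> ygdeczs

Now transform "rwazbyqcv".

Rule — shift every letter 1 place forward in the alphabet (wrapping around), then delete the first 2 characters.
For "rwazbyqcv" the result is "baczrdw".

baczrdw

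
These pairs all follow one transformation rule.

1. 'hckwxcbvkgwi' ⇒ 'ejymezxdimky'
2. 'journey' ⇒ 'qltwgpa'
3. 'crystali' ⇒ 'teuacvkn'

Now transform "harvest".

What's happening: shift every letter 2 places forward in the alphabet (wrapping around), then swap each adjacent pair of characters (1↔2, 3↔4, ...).
"harvest" → "jctxguv" → "cjxtugv".

cjxtugv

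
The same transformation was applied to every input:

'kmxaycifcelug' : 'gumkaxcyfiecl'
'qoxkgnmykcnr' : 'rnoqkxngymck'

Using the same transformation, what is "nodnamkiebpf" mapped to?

fponndmaikbe

In each case the input is transformed by: move the last 2 characters to the front (rotate right by 2), then swap each adjacent pair of characters (1↔2, 3↔4, ...).
On "nodnamkiebpf": the first step gives "pfnodnamkieb", and the second then gives "fponndmaikbe".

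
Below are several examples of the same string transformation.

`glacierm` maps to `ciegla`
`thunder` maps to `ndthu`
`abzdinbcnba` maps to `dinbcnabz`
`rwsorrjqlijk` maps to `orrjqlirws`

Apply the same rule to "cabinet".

What's happening: delete the last 2 characters, then move the first 3 characters to the end (rotate left by 3).
For "cabinet", step one produces "cabin"; step two turns that into "incab".

incab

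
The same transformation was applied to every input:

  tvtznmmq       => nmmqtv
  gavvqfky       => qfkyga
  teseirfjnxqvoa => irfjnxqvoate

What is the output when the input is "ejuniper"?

In each case the input is transformed by: move the first 2 characters to the end (rotate left by 2), then delete the first 2 characters.
Working it through for "ejuniper": intermediate "uniperej", final "iperej".

iperej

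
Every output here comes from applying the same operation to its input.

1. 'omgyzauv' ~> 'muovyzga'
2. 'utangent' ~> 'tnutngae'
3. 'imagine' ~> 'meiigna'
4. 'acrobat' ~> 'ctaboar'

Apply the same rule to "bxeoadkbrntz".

The rule is to swap each adjacent pair of characters (1↔2, 3↔4, ...), then take characters alternately from the front and the back (1st, last, 2nd, 2nd-last, ...).
"bxeoadkbrntz" → "xboedabknrzt" → "xtbzorendkab".
(Check on "omgyzauv": → "moygazvu" → "muovyzga" ✓)

xtbzorendkab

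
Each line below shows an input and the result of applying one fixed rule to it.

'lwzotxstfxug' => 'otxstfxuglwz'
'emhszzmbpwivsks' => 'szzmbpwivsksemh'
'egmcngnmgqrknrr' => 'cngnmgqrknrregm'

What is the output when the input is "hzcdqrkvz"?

The transformation: move the first 3 characters to the end (rotate left by 3).
Doing the same to "hzcdqrkvz": "dqrkvzhzc".

dqrkvzhzc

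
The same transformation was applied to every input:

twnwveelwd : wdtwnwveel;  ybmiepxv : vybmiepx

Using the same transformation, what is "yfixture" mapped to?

The pattern: swap the front and back halves of the string, then move the first 3 characters to the end (rotate left by 3).
For "yfixture", step one produces "tureyfix"; step two turns that into "eyfixtur".
(Check on "ybmiepxv": → "epxvybmi" → "vybmiepx" ✓)

eyfixtur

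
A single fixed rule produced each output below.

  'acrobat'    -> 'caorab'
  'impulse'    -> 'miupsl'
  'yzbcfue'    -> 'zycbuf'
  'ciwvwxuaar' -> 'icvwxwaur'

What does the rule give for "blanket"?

lbnaek

In each case the input is transformed by: swap each adjacent pair of characters (1↔2, 3↔4, ...), then delete the last character.
Applying both steps to "blanket": "lbnaekt", then "lbnaek".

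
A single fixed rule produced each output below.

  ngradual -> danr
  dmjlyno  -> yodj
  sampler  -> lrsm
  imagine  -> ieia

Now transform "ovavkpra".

kroa

What's happening: keep every other character starting from the first (positions 1st, 3rd, 5th, ...), then move the last 2 characters to the front (rotate right by 2).
Starting from "ovavkpra": after the first operation, "oakr"; after the second, "kroa".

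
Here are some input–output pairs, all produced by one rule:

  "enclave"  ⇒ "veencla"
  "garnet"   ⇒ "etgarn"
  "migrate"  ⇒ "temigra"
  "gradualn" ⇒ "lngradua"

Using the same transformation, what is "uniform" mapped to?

Rule — move the last 2 characters to the front (rotate right by 2).
So "uniform" becomes "rmunifo".

rmunifo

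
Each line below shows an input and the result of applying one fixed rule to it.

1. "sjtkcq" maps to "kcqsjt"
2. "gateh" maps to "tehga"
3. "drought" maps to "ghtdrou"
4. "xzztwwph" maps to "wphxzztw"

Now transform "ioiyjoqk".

oqkioiyj

The transformation: move the last 3 characters to the front (rotate right by 3).
So "ioiyjoqk" becomes "oqkioiyj".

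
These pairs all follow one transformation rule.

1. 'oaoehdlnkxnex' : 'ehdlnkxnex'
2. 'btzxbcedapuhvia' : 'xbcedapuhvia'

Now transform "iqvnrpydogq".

The pattern: delete the first 3 characters.
Applying that to "iqvnrpydogq" gives "nrpydogq".

nrpydogq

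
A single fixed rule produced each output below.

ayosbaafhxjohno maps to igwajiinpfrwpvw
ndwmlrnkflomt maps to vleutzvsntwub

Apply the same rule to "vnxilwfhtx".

What's happening: shift every letter 8 places forward in the alphabet (wrapping around).
On "vnxilwfhtx" that produces "dvfqtenpbf".

dvfqtenpbf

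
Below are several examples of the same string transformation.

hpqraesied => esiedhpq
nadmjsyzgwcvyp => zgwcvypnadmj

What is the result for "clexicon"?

iconcl

Rule — swap the front and back halves of the string, then delete the last 2 characters.
Applying both steps to "clexicon": "iconclex", then "iconcl".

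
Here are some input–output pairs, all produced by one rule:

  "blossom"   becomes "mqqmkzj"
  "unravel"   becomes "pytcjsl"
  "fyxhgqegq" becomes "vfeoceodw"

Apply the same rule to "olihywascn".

What's happening: move the first 2 characters to the end (rotate left by 2), then shift every letter 2 places backward in the alphabet (wrapping around).
For "olihywascn", step one produces "ihywascnol"; step two turns that into "gfwuyqalmj".

gfwuyqalmj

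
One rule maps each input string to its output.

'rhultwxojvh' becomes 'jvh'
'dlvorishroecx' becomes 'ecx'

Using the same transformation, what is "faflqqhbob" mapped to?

The rule is to keep only the last 3 characters.
So "faflqqhbob" becomes "bob".

bob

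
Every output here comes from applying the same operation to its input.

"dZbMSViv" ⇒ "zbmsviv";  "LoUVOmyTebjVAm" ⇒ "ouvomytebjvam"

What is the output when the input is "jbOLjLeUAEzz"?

boljleuaezz

The pattern: delete the first character, then convert every letter to lowercase.
Working it through for "jbOLjLeUAEzz": intermediate "bOLjLeUAEzz", final "boljleuaezz".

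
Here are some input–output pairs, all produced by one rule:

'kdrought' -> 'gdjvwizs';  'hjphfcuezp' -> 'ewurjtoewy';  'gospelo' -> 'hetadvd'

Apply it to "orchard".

rwpgsdg

The pattern: move the first 2 characters to the end (rotate left by 2), then shift every letter 11 places backward in the alphabet (wrapping around).
"orchard" → "rwpgsdg".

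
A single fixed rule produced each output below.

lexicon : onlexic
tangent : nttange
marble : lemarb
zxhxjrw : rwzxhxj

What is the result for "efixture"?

reefixtu

The pattern: move the last 2 characters to the front (rotate right by 2).
So "efixture" becomes "reefixtu".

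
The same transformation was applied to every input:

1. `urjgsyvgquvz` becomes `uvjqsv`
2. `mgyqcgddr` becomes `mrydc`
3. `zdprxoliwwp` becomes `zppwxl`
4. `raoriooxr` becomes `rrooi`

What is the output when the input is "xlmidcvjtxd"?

In each case the input is transformed by: keep every other character starting from the first (positions 1st, 3rd, 5th, ...), then take characters alternately from the front and the back (1st, last, 2nd, 2nd-last, ...).
Working it through for "xlmidcvjtxd": intermediate "xmdvtd", final "xdmtdv".
(Check on "zdprxoliwwp": → "zpxlwp" → "zppwxl" ✓)

xdmtdv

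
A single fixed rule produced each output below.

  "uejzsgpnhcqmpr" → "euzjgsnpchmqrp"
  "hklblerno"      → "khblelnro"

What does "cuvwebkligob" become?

ucwvbelkgibo

What's happening: swap each adjacent pair of characters (1↔2, 3↔4, ...).
So "cuvwebkligob" becomes "ucwvbelkgibo".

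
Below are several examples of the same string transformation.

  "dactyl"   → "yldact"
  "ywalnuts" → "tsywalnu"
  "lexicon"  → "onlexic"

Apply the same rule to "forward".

rdforwa

The transformation: move the last 2 characters to the front (rotate right by 2).
On "forward" that produces "rdforwa".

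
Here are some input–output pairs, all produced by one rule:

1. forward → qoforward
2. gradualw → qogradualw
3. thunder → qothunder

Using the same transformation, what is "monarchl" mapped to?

What's happening: prepend "qo".
On "monarchl" that produces "qomonarchl".

qomonarchl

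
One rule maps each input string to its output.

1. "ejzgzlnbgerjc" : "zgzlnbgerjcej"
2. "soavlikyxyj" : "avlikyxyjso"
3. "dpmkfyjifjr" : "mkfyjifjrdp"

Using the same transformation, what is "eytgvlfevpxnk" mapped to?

tgvlfevpxnkey

The rule is to move the first 2 characters to the end (rotate left by 2).
For "eytgvlfevpxnk" the result is "tgvlfevpxnkey".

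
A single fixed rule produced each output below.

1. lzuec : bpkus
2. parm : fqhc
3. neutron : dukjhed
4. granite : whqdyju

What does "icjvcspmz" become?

yszlsifcp

Looking at the pairs, the operation is to shift every letter 10 places backward in the alphabet (wrapping around).
Applying that to "icjvcspmz" gives "yszlsifcp".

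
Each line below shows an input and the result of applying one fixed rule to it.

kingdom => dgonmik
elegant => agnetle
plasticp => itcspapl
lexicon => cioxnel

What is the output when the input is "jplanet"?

naeltpj

In each case the input is transformed by: move the last 3 characters to the front (rotate right by 3), then take characters alternately from the front and the back (1st, last, 2nd, 2nd-last, ...).
Working it through for "jplanet": intermediate "netjpla", final "naeltpj".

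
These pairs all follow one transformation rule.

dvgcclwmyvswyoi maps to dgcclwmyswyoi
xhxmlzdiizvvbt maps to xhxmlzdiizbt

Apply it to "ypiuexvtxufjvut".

What's happening: remove every "v".
Doing the same to "ypiuexvtxufjvut": "ypiuextxufjut".

ypiuextxufjut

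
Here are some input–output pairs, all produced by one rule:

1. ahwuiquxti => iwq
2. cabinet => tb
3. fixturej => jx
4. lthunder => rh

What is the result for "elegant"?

te

The pattern: move the last 3 characters to the front (rotate right by 3), then keep one character in every 3, starting at position 3 (positions 3rd, 6th, 9th, ...).
"elegant" → "te".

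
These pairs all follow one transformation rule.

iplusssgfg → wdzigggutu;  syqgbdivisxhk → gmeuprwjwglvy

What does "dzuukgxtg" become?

rniiyulhu

The pattern: shift every letter 12 places backward in the alphabet (wrapping around).
So "dzuukgxtg" becomes "rniiyulhu".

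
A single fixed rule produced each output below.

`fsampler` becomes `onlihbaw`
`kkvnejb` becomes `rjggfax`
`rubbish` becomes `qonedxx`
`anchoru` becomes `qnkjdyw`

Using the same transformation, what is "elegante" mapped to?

pjhcaaaw

The pattern: sort the characters into reverse alphabetical order, then shift every letter 4 places backward in the alphabet (wrapping around).
Applying both steps to "elegante": "tnlgeeea", then "pjhcaaaw".
(Check on "kkvnejb": → "vnkkjeb" → "rjggfax" ✓)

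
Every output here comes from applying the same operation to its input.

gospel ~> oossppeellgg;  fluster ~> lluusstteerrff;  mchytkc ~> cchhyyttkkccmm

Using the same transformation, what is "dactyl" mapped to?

aaccttyylldd

In each case the input is transformed by: move the first character to the end, then double every character.
Starting from "dactyl": after the first operation, "actyld"; after the second, "aaccttyylldd".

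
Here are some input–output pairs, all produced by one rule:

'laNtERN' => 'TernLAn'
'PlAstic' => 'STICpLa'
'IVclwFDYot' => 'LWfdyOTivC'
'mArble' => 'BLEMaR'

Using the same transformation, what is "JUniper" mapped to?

IPERjuN

In each case the input is transformed by: flip the case of every letter, then move the first 3 characters to the end (rotate left by 3).
Working it through for "JUniper": intermediate "juNIPER", final "IPERjuN".
(Check on "PlAstic": → "pLaSTIC" → "STICpLa" ✓)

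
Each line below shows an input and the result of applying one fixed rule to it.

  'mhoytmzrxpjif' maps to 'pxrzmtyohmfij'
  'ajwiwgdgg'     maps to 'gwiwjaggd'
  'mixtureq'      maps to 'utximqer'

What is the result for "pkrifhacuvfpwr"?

fvucahfirkprwp

The pattern: move the last 3 characters to the front (rotate right by 3), then reverse the string.
"pkrifhacuvfpwr" → "fvucahfirkprwp".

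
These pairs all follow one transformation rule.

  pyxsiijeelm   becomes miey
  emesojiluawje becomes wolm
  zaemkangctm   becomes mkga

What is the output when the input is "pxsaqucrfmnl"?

Looking at the pairs, the operation is to keep one character in every 3, starting at position 2 (positions 2nd, 5th, 8th, ...), then swap the first and last characters.
On "pxsaqucrfmnl": the first step gives "xqrn", and the second then gives "nqrx".

nqrx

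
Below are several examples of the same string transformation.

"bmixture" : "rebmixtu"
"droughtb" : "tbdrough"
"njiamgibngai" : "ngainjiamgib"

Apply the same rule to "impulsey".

Each output is the input with this applied: move the first 2 characters to the end (rotate left by 2), then swap the front and back halves of the string.
Working it through for "impulsey": intermediate "pulseyim", final "eyimpuls".

eyimpuls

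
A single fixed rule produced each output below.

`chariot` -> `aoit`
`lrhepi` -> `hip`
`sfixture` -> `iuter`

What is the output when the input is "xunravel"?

nvale

Each output is the input with this applied: swap each adjacent pair of characters (1↔2, 3↔4, ...), then delete the first 3 characters.
On "xunravel": the first step gives "uxrnvale", and the second then gives "nvale".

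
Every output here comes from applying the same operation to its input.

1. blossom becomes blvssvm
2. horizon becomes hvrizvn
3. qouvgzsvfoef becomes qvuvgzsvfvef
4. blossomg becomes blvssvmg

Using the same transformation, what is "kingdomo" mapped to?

The rule is to replace every "o" with "v".
Doing the same to "kingdomo": "kingdvmv".

kingdvmv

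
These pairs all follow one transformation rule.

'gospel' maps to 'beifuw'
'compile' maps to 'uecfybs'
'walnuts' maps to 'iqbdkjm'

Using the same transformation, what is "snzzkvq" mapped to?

Rule — swap the first and last characters, then shift every letter 10 places backward in the alphabet (wrapping around).
Starting from "snzzkvq": after the first operation, "qnzzkvs"; after the second, "gdppali".
(Check on "walnuts": → "salnutw" → "iqbdkjm" ✓)

gdppali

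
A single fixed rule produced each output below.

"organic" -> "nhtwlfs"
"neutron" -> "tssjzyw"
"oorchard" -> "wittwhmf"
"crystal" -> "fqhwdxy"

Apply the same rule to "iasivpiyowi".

bnnfxnaundt

The transformation: move the last 2 characters to the front (rotate right by 2), then shift every letter 5 places forward in the alphabet (wrapping around).
On "iasivpiyowi": the first step gives "wiiasivpiyo", and the second then gives "bnnfxnaundt".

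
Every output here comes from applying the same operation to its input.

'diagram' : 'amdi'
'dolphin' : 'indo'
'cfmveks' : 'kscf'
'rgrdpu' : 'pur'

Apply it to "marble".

Each output is the input with this applied: move the last 2 characters to the front (rotate right by 2), then delete the last 3 characters.
Working it through for "marble": intermediate "lemarb", final "lem".
(Check on "dolphin": → "indolph" → "indo" ✓)

lem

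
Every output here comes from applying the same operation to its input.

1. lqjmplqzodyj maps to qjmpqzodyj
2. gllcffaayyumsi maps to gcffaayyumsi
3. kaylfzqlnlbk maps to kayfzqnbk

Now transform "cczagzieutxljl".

Each output is the input with this applied: remove every "l".
Applying that to "cczagzieutxljl" gives "cczagzieutxj".

cczagzieutxj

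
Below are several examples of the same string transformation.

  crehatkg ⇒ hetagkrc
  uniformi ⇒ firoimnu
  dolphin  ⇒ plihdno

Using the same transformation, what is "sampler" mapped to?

Rule — move the first 2 characters to the end (rotate left by 2), then swap each adjacent pair of characters (1↔2, 3↔4, ...).
Starting from "sampler": after the first operation, "mplersa"; after the second, "pmelsra".

pmelsra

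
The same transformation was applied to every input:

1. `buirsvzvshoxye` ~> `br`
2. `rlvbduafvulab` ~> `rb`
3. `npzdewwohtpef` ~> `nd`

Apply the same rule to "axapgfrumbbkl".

Looking at the pairs, the operation is to keep one character in every 3, starting at position 1 (positions 1st, 4th, 7th, ...), then delete the last 3 characters.
"axapgfrumbbkl" → "aprbl" → "ap".

ap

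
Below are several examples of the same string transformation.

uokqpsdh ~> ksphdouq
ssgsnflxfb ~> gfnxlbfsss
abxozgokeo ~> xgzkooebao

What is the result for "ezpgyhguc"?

The pattern: swap each adjacent pair of characters (1↔2, 3↔4, ...), then move the first 3 characters to the end (rotate left by 3).
On "ezpgyhguc" that produces "phyugczeg".

phyugczeg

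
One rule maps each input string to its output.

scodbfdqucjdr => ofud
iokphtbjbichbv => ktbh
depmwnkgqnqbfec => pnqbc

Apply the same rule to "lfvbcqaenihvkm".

vqnv

Rule — keep one character in every 3, starting at position 3 (positions 3rd, 6th, 9th, ...).
So "lfvbcqaenihvkm" becomes "vqnv".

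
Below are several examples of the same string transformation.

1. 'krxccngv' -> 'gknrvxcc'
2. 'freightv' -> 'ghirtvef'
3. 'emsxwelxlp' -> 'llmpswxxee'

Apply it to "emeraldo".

The transformation: sort the characters into alphabetical order, then move the first 2 characters to the end (rotate left by 2).
"emeraldo" → "adeelmor" → "eelmorad".

eelmorad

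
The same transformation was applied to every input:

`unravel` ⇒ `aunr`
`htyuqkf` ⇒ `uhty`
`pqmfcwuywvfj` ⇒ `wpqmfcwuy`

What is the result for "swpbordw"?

oswpb

Looking at the pairs, the operation is to delete the last 3 characters, then move the last character to the front.
"swpbordw" → "swpbo" → "oswpb".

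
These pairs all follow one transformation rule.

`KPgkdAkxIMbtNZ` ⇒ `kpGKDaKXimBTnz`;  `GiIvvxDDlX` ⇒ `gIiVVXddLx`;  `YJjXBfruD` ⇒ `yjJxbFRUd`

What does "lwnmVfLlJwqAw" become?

LWNMvFlLjWQaW

Each output is the input with this applied: flip the case of every letter.
"lwnmVfLlJwqAw" → "LWNMvFlLjWQaW".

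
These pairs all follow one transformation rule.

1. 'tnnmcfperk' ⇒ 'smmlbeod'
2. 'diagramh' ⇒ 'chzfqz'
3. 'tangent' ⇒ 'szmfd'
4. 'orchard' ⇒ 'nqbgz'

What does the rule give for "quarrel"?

Each output is the input with this applied: shift every letter 1 place backward in the alphabet (wrapping around), then delete the last 2 characters.
On "quarrel": the first step gives "ptzqqdk", and the second then gives "ptzqq".
(Check on "diagramh": → "chzfqzlg" → "chzfqz" ✓)

ptzqq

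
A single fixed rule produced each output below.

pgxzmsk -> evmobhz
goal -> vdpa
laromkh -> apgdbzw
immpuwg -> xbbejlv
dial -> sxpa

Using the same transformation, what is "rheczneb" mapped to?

Each output is the input with this applied: shift every letter 11 places backward in the alphabet (wrapping around).
Doing the same to "rheczneb": "gwtroctq".

gwtroctq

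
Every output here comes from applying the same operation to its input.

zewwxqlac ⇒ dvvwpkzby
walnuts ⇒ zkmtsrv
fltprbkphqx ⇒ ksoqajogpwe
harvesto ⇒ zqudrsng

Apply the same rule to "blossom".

Looking at the pairs, the operation is to shift every letter 1 place backward in the alphabet (wrapping around), then move the first character to the end.
Applying that to "blossom" gives "knrrnla".

knrrnla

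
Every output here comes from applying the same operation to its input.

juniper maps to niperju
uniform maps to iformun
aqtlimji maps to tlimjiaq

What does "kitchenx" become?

Looking at the pairs, the operation is to move the first 2 characters to the end (rotate left by 2).
Applying that to "kitchenx" gives "tchenxki".

tchenxki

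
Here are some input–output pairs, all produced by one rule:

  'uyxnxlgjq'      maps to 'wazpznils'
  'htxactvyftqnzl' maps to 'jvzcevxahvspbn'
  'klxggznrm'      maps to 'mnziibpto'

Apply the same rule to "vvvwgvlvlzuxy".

xxxyixnxnbwza

The transformation: shift every letter 2 places forward in the alphabet (wrapping around).
On "vvvwgvlvlzuxy" that produces "xxxyixnxnbwza".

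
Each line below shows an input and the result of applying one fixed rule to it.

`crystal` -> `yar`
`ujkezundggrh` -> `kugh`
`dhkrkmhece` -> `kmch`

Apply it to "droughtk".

The pattern: move the first 2 characters to the end (rotate left by 2), then keep one character in every 3, starting at position 1 (positions 1st, 4th, 7th, ...).
Applying that to "droughtk" gives "ohd".

ohd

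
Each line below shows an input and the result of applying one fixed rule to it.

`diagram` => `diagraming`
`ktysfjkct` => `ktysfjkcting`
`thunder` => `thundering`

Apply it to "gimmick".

gimmicking

The transformation: append "ing".
On "gimmick" that produces "gimmicking".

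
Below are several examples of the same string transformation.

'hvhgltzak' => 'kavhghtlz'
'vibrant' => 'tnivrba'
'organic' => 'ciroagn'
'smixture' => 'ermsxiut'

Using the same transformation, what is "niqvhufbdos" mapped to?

Rule — move the last 2 characters to the front (rotate right by 2), then swap each adjacent pair of characters (1↔2, 3↔4, ...).
Applying that to "niqvhufbdos" gives "soinvquhbfd".

soinvquhbfd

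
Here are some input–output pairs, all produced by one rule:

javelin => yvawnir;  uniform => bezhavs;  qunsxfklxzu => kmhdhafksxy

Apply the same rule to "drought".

tugqebh

Each output is the input with this applied: shift every letter 13 places forward in the alphabet (wrapping around) — i.e. ROT13, then move the last 3 characters to the front (rotate right by 3).
On "drought": the first step gives "qebhtug", and the second then gives "tugqebh".
(Check on "uniform": → "havsbez" → "bezhavs" ✓)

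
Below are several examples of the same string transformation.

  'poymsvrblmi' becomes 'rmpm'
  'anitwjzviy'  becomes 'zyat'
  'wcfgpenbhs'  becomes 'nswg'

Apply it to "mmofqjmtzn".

mnmf

What's happening: keep one character in every 3, starting at position 1 (positions 1st, 4th, 7th, ...), then move the last 2 characters to the front (rotate right by 2).
Doing the same to "mmofqjmtzn": "mnmf".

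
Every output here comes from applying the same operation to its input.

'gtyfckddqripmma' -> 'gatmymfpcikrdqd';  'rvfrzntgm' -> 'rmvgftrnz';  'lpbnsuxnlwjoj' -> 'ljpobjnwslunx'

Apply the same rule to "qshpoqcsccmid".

qdsihmpcocqsc

What's happening: take characters alternately from the front and the back (1st, last, 2nd, 2nd-last, ...).
Applying that to "qshpoqcsccmid" gives "qdsihmpcocqsc".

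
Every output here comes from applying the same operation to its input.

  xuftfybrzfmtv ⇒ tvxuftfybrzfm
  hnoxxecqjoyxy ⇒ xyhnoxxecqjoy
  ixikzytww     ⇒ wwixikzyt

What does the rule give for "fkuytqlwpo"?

pofkuytqlw

The pattern: move the last 2 characters to the front (rotate right by 2).
On "fkuytqlwpo" that produces "pofkuytqlw".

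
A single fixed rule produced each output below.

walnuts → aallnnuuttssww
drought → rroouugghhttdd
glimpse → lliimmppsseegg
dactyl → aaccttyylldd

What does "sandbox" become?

aannddbbooxxss

In each case the input is transformed by: double every character, then move the first 2 characters to the end (rotate left by 2).
"sandbox" → "ssaannddbbooxx" → "aannddbbooxxss".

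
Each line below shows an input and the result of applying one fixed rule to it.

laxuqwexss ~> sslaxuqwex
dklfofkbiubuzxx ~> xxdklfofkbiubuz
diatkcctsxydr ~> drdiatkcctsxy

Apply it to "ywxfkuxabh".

bhywxfkuxa

The transformation: move the last 2 characters to the front (rotate right by 2).
On "ywxfkuxabh" that produces "bhywxfkuxa".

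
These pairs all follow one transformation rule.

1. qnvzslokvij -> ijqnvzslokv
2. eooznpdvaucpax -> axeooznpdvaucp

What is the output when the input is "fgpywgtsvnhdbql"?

qlfgpywgtsvnhdb

In each case the input is transformed by: move the last 2 characters to the front (rotate right by 2).
"fgpywgtsvnhdbql" → "qlfgpywgtsvnhdb".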